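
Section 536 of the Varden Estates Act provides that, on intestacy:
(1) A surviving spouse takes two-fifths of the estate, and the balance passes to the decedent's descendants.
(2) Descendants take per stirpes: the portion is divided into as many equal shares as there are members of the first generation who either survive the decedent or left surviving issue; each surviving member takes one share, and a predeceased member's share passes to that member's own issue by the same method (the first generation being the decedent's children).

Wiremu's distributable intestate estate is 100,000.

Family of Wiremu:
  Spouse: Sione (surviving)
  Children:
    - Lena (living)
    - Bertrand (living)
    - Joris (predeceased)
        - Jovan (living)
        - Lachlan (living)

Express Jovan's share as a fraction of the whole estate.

Jovan receives 1/10 of the estate.

Sione takes two-fifths of 100,000 = 40,000. The remaining 60,000 passes to the descendants.
The descendants' portion (60,000) is divided into 3 shares of 20,000: Lena and Bertrand each take 20,000; Joris's 20,000 share passes to Joris's issue.
Joris's share (20,000) is divided into 2 shares of 10,000: Jovan and Lachlan each take 10,000.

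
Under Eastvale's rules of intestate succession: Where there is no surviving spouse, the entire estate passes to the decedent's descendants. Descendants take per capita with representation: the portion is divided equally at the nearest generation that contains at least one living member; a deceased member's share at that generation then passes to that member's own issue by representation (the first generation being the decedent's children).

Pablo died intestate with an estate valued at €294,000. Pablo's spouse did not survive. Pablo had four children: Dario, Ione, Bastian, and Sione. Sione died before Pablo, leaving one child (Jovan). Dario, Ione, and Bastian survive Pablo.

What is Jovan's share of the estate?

The entire €294,000 passes to the descendants.
That amount (€294,000) is divided into 4 shares of €73,500: Dario, Ione, and Bastian each take €73,500; Sione's €73,500 share passes to Sione's issue.
Sione's share (€73,500) passes entirely to Jovan.

Jovan receives €73,500.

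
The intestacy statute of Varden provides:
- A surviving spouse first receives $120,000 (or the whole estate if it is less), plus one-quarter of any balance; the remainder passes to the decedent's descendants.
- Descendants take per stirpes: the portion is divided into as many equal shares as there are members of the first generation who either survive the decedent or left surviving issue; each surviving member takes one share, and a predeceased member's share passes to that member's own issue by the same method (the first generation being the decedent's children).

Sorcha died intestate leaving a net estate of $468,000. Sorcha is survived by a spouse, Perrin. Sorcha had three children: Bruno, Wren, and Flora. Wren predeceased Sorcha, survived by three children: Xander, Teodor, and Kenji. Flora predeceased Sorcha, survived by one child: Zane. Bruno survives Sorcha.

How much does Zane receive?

Zane receives $87,000.

Perrin first takes $120,000, leaving a balance of $348,000. Perrin then takes one-quarter of the balance ($87,000), for a total of $207,000. The remaining $261,000 passes to the descendants.
The descendants' portion ($261,000) is divided into 3 shares of $87,000: Bruno takes $87,000; Wren's $87,000 share passes to Wren's issue; Flora's $87,000 share passes to Flora's issue.
Wren's share ($87,000) is divided into 3 shares of $29,000: Xander, Teodor, and Kenji each take $29,000.
Flora's share ($87,000) passes entirely to Zane.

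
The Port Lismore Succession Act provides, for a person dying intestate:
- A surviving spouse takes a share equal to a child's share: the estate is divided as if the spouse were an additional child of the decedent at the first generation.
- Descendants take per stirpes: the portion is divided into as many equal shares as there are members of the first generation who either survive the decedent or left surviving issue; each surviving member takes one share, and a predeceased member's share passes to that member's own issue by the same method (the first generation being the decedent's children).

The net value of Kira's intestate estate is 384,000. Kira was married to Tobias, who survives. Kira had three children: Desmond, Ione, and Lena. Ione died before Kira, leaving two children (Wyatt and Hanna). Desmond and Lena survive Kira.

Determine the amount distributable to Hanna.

Hanna receives 48,000.

The spouse counts as an additional share at the children's level, so there are 4 primary shares of 96,000. Tobias takes one such share (96,000).
The children's combined portion (288,000) is divided into 3 shares of 96,000: Desmond and Lena each take 96,000; Ione's 96,000 share passes to Ione's issue.
Ione's share (96,000) is divided into 2 shares of 48,000: Wyatt and Hanna each take 48,000.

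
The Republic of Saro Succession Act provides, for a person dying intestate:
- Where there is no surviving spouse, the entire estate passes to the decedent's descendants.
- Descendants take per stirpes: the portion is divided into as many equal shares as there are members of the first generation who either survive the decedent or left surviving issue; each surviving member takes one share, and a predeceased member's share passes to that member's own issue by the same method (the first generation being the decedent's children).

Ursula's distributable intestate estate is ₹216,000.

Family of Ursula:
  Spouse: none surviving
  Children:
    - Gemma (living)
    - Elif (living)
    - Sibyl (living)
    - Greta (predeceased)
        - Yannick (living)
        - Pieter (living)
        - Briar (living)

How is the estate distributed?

The entire ₹216,000 passes to the descendants.
That amount (₹216,000) is divided into 4 shares of ₹54,000: Gemma, Elif, and Sibyl each take ₹54,000; Greta's ₹54,000 share passes to Greta's issue.
Greta's share (₹54,000) is divided into 3 shares of ₹18,000: Yannick, Pieter, and Briar each take ₹18,000.

Gemma: ₹54,000; Elif: ₹54,000; Sibyl: ₹54,000; Yannick: ₹18,000; Pieter: ₹18,000; Briar: ₹18,000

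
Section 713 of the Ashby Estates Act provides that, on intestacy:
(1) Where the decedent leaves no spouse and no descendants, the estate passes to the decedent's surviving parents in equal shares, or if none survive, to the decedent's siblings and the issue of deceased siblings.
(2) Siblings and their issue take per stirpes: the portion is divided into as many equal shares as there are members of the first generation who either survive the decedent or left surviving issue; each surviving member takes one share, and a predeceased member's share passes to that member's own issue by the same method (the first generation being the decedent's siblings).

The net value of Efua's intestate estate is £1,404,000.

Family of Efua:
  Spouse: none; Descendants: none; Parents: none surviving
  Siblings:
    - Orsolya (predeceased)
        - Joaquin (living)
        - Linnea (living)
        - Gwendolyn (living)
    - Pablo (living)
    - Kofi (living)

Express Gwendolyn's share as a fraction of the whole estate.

Gwendolyn receives 1/9 of the estate.

The entire £1,404,000 passes to the siblings and their issue.
That amount (£1,404,000) is divided into 3 shares of £468,000: Pablo and Kofi each take £468,000; Orsolya's £468,000 share passes to Orsolya's issue.
Orsolya's share (£468,000) is divided into 3 shares of £156,000: Joaquin, Linnea, and Gwendolyn each take £156,000.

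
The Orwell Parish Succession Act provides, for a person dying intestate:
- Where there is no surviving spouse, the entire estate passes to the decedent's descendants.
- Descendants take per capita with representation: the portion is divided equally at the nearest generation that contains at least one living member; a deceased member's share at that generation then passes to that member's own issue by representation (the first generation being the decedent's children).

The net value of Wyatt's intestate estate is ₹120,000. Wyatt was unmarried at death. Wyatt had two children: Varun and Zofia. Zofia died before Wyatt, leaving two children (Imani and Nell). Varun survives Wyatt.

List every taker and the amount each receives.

The entire ₹120,000 passes to the descendants.
That amount (₹120,000) is divided into 2 shares of ₹60,000: Varun takes ₹60,000; Zofia's ₹60,000 share passes to Zofia's issue.
Zofia's share (₹60,000) is divided into 2 shares of ₹30,000: Imani and Nell each take ₹30,000.

Varun: ₹60,000; Imani: ₹30,000; Nell: ₹30,000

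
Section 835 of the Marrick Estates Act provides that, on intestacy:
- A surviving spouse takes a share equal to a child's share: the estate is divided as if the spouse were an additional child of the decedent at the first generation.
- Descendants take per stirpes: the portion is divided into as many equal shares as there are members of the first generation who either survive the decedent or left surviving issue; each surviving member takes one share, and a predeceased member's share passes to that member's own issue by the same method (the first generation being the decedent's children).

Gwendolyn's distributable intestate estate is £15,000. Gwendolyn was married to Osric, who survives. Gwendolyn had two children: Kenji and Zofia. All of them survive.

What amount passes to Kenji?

Kenji receives £5,000.

The spouse counts as an additional share at the children's level, so there are 3 primary shares of £5,000. Osric takes one such share (£5,000).
The children's combined portion (£10,000) is divided into 2 shares of £5,000: Kenji and Zofia each take £5,000.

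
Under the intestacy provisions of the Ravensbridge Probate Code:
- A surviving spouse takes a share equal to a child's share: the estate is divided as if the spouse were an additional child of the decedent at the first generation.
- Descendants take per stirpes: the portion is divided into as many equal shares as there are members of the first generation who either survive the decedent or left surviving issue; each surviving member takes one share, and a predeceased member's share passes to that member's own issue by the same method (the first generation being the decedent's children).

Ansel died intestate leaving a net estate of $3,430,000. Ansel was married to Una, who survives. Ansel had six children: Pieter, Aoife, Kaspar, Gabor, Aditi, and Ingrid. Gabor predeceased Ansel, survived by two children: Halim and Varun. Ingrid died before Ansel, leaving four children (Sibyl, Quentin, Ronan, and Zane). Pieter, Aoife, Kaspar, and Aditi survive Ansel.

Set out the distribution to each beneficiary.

Una: $490,000; Pieter: $490,000; Aoife: $490,000; Kaspar: $490,000; Halim: $245,000; Varun: $245,000; Aditi: $490,000; Sibyl: $122,500; Quentin: $122,500; Ronan: $122,500; Zane: $122,500

The spouse counts as an additional share at the children's level, so there are 7 primary shares of $490,000. Una takes one such share ($490,000).
The children's combined portion ($2,940,000) is divided into 6 shares of $490,000: Pieter, Aoife, Kaspar, and Aditi each take $490,000; Gabor's $490,000 share passes to Gabor's issue; Ingrid's $490,000 share passes to Ingrid's issue.
Gabor's share ($490,000) is divided into 2 shares of $245,000: Halim and Varun each take $245,000.
Ingrid's share ($490,000) is divided into 4 shares of $122,500: Sibyl, Quentin, Ronan, and Zane each take $122,500.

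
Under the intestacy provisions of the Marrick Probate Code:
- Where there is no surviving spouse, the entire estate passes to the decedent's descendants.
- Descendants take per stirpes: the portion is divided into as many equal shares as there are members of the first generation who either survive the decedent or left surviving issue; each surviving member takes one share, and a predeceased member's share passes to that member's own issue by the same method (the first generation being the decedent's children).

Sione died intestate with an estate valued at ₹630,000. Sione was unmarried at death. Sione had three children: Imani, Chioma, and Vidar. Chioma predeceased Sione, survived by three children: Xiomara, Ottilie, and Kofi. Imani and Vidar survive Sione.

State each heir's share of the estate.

Imani: ₹210,000; Xiomara: ₹70,000; Ottilie: ₹70,000; Kofi: ₹70,000; Vidar: ₹210,000

The entire ₹630,000 passes to the descendants.
That amount (₹630,000) is divided into 3 shares of ₹210,000: Imani and Vidar each take ₹210,000; Chioma's ₹210,000 share passes to Chioma's issue.
Chioma's share (₹210,000) is divided into 3 shares of ₹70,000: Xiomara, Ottilie, and Kofi each take ₹70,000.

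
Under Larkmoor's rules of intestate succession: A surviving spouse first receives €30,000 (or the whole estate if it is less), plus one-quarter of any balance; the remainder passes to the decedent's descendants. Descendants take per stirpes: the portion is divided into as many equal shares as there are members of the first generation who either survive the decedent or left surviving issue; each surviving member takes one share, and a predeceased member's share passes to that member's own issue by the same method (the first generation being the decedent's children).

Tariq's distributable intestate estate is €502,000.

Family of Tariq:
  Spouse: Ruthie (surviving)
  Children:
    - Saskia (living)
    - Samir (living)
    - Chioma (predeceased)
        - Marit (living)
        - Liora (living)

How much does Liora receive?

Liora receives €59,000.

Ruthie first takes €30,000, leaving a balance of €472,000. Ruthie then takes one-quarter of the balance (€118,000), for a total of €148,000. The remaining €354,000 passes to the descendants.
The descendants' portion (€354,000) is divided into 3 shares of €118,000: Saskia and Samir each take €118,000; Chioma's €118,000 share passes to Chioma's issue.
Chioma's share (€118,000) is divided into 2 shares of €59,000: Marit and Liora each take €59,000.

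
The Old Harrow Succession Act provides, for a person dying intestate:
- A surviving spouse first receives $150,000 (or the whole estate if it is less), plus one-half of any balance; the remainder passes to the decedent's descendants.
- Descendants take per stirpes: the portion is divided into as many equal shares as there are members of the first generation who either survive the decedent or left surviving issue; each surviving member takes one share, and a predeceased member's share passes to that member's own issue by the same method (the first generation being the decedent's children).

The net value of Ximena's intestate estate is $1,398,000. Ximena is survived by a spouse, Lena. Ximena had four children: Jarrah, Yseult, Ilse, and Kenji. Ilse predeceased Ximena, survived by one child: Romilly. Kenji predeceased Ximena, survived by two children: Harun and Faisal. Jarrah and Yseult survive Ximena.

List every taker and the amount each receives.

Lena: $774,000; Jarrah: $156,000; Yseult: $156,000; Romilly: $156,000; Harun: $78,000; Faisal: $78,000

Lena first takes $150,000, leaving a balance of $1,248,000. Lena then takes one-half of the balance ($624,000), for a total of $774,000. The remaining $624,000 passes to the descendants.
The descendants' portion ($624,000) is divided into 4 shares of $156,000: Jarrah and Yseult each take $156,000; Ilse's $156,000 share passes to Ilse's issue; Kenji's $156,000 share passes to Kenji's issue.
Ilse's share ($156,000) passes entirely to Romilly.
Kenji's share ($156,000) is divided into 2 shares of $78,000: Harun and Faisal each take $78,000.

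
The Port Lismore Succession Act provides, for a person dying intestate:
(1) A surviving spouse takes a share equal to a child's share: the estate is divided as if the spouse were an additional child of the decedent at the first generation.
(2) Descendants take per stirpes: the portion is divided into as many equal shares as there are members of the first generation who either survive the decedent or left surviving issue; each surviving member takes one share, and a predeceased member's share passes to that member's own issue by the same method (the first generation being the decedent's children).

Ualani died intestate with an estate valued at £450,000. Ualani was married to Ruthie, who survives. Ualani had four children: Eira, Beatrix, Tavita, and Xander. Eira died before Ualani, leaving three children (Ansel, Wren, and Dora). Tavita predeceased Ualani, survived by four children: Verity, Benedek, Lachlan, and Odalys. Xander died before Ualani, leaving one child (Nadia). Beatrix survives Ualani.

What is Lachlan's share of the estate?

The spouse counts as an additional share at the children's level, so there are 5 primary shares of £90,000. Ruthie takes one such share (£90,000).
The children's combined portion (£360,000) is divided into 4 shares of £90,000: Beatrix takes £90,000; Eira's £90,000 share passes to Eira's issue; Tavita's £90,000 share passes to Tavita's issue; Xander's £90,000 share passes to Xander's issue.
Eira's share (£90,000) is divided into 3 shares of £30,000: Ansel, Wren, and Dora each take £30,000.
Tavita's share (£90,000) is divided into 4 shares of £22,500: Verity, Benedek, Lachlan, and Odalys each take £22,500.
Xander's share (£90,000) passes entirely to Nadia.

Lachlan receives £22,500.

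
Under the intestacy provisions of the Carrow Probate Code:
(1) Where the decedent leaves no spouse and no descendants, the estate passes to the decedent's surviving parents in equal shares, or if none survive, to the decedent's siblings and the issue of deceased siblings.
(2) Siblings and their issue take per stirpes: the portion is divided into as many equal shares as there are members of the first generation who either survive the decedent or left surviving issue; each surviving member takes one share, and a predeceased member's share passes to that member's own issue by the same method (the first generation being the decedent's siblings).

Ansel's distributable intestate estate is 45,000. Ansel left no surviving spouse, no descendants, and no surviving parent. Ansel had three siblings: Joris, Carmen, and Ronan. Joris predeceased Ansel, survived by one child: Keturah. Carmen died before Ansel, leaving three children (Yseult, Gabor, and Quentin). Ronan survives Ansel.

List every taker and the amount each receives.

Keturah: 15,000; Yseult: 5,000; Gabor: 5,000; Quentin: 5,000; Ronan: 15,000

The entire 45,000 passes to the siblings and their issue.
That amount (45,000) is divided into 3 shares of 15,000: Ronan takes 15,000; Joris's 15,000 share passes to Joris's issue; Carmen's 15,000 share passes to Carmen's issue.
Joris's share (15,000) passes entirely to Keturah.
Carmen's share (15,000) is divided into 3 shares of 5,000: Yseult, Gabor, and Quentin each take 5,000.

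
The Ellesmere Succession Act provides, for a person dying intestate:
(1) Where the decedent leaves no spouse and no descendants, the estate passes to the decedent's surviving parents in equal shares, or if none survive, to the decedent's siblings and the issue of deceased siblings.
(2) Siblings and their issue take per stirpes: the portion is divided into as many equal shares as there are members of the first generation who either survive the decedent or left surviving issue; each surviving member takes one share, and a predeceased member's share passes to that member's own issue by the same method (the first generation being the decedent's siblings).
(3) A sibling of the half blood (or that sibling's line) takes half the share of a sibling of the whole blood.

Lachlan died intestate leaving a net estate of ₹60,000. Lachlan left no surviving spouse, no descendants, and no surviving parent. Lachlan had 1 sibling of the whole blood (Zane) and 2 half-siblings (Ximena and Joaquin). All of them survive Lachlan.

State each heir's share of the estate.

Zane: ₹30,000; Ximena: ₹15,000; Joaquin: ₹15,000

The entire ₹60,000 passes to the siblings and their issue.
Counting each half-blood sibling's line as half a unit, there are 2 units in ₹60,000, so one unit is ₹30,000. Whole-blood lines (Zane) take ₹30,000 each; half-blood lines (Ximena and Joaquin) take ₹15,000 each.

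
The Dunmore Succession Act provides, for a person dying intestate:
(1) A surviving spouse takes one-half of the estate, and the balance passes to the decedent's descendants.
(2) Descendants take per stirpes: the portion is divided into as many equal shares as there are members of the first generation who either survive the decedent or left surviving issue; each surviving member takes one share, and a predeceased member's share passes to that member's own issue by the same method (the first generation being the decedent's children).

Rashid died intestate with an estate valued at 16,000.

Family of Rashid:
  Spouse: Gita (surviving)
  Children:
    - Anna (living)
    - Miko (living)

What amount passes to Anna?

Gita takes one-half of 16,000 = 8,000. The remaining 8,000 passes to the descendants.
The descendants' portion (8,000) is divided into 2 shares of 4,000: Anna and Miko each take 4,000.

Anna receives 4,000.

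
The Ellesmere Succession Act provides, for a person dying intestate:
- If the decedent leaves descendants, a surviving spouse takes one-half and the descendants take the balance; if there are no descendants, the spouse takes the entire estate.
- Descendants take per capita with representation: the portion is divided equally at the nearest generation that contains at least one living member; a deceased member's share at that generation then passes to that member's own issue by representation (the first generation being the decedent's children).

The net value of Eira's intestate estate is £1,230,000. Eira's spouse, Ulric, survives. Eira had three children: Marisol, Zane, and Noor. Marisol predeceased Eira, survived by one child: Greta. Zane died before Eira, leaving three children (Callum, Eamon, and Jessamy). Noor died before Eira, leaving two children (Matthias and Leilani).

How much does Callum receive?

Ulric takes one-half of £1,230,000 = £615,000. The remaining £615,000 passes to the descendants.
No child survives, so the initial division is made at the grandchildren's generation.
The descendants' portion (£615,000) is divided into 6 shares of £102,500: Greta, Callum, Eamon, Jessamy, Matthias, and Leilani each take £102,500.

Callum receives £102,500.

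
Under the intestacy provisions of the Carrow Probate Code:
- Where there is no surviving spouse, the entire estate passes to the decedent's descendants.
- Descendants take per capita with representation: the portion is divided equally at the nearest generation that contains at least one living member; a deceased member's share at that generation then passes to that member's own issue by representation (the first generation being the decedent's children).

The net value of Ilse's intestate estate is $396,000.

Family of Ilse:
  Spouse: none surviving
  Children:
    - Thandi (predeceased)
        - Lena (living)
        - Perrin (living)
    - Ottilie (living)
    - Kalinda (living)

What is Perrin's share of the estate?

Perrin receives $66,000.

The entire $396,000 passes to the descendants.
That amount ($396,000) is divided into 3 shares of $132,000: Ottilie and Kalinda each take $132,000; Thandi's $132,000 share passes to Thandi's issue.
Thandi's share ($132,000) is divided into 2 shares of $66,000: Lena and Perrin each take $66,000.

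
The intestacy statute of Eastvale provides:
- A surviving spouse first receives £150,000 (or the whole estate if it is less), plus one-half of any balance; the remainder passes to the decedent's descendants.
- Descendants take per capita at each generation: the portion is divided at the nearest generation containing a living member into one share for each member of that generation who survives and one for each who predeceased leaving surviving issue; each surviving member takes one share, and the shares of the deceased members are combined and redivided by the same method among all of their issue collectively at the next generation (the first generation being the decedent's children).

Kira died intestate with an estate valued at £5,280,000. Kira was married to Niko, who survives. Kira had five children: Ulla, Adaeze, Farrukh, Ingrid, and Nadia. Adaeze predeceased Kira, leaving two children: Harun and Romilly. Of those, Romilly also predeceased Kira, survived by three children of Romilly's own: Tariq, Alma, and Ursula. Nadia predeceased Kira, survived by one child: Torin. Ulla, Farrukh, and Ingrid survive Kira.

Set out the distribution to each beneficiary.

Niko first takes £150,000, leaving a balance of £5,130,000. Niko then takes one-half of the balance (£2,565,000), for a total of £2,715,000. The remaining £2,565,000 passes to the descendants.
The descendants' portion (£2,565,000) is divided at the children's generation into 5 shares of £513,000. Ulla, Farrukh, and Ingrid each take £513,000. The 2 shares of the deceased (Adaeze and Nadia) are combined into a pool of £1,026,000.
That pool (£1,026,000) is divided at the grandchildren's generation into 3 shares of £342,000. Harun and Torin each take £342,000. The remaining share for the deceased Romilly (£342,000) is carried to the next generation.
That pool (£342,000) is divided at the great-grandchildren's generation equally among Tariq, Alma, and Ursula: £114,000 each.

Niko: £2,715,000; Ulla: £513,000; Harun: £342,000; Tariq: £114,000; Alma: £114,000; Ursula: £114,000; Farrukh: £513,000; Ingrid: £513,000; Torin: £342,000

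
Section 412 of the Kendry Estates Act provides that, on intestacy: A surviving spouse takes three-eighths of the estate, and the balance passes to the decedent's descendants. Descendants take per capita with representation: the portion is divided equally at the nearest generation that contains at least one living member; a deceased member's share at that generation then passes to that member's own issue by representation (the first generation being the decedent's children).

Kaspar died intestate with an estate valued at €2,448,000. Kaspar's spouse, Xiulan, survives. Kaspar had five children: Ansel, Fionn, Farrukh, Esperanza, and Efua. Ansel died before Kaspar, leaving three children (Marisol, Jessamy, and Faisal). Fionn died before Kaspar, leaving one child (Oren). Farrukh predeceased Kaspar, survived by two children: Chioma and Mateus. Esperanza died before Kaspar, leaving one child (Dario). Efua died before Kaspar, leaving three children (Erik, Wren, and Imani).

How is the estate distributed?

Xiulan: €918,000; Marisol: €153,000; Jessamy: €153,000; Faisal: €153,000; Oren: €153,000; Chioma: €153,000; Mateus: €153,000; Dario: €153,000; Erik: €153,000; Wren: €153,000; Imani: €153,000

Xiulan takes three-eighths of €2,448,000 = €918,000. The remaining €1,530,000 passes to the descendants.
No child survives, so the initial division is made at the grandchildren's generation.
The descendants' portion (€1,530,000) is divided into 10 shares of €153,000: Marisol, Jessamy, Faisal, Oren, Chioma, Mateus, Dario, Erik, Wren, and Imani each take €153,000.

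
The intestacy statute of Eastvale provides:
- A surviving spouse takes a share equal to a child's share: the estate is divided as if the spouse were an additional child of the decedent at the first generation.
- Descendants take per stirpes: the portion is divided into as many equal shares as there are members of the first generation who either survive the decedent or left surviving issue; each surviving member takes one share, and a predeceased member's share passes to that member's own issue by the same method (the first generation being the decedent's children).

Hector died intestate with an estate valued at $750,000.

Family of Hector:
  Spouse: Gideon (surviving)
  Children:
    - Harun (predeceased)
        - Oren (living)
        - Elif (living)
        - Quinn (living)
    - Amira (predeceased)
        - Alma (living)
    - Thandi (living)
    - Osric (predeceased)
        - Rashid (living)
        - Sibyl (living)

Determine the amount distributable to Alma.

Alma receives $150,000.

The spouse counts as an additional share at the children's level, so there are 5 primary shares of $150,000. Gideon takes one such share ($150,000).
The children's combined portion ($600,000) is divided into 4 shares of $150,000: Thandi takes $150,000; Harun's $150,000 share passes to Harun's issue; Amira's $150,000 share passes to Amira's issue; Osric's $150,000 share passes to Osric's issue.
Harun's share ($150,000) is divided into 3 shares of $50,000: Oren, Elif, and Quinn each take $50,000.
Amira's share ($150,000) passes entirely to Alma.
Osric's share ($150,000) is divided into 2 shares of $75,000: Rashid and Sibyl each take $75,000.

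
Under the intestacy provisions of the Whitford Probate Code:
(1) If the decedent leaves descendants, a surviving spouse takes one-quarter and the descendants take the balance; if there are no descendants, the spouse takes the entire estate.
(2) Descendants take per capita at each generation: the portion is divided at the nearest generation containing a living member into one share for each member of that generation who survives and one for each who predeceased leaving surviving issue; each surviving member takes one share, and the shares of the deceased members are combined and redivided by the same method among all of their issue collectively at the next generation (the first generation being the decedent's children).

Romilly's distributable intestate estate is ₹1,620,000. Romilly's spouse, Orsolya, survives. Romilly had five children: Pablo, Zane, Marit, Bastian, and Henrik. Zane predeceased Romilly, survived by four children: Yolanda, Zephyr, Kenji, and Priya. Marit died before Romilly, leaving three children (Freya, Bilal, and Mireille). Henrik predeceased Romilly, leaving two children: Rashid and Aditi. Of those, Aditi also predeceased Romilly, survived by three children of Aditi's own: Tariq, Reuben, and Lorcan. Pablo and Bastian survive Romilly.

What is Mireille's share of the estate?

Orsolya takes one-quarter of ₹1,620,000 = ₹405,000. The remaining ₹1,215,000 passes to the descendants.
The descendants' portion (₹1,215,000) is divided at the children's generation into 5 shares of ₹243,000. Pablo and Bastian each take ₹243,000. The 3 shares of the deceased (Zane, Marit, and Henrik) are combined into a pool of ₹729,000.
That pool (₹729,000) is divided at the grandchildren's generation into 9 shares of ₹81,000. Yolanda, Zephyr, Kenji, Priya, Freya, Bilal, Mireille, and Rashid each take ₹81,000. The remaining share for the deceased Aditi (₹81,000) is carried to the next generation.
That pool (₹81,000) is divided at the great-grandchildren's generation equally among Tariq, Reuben, and Lorcan: ₹27,000 each.

Mireille receives ₹81,000.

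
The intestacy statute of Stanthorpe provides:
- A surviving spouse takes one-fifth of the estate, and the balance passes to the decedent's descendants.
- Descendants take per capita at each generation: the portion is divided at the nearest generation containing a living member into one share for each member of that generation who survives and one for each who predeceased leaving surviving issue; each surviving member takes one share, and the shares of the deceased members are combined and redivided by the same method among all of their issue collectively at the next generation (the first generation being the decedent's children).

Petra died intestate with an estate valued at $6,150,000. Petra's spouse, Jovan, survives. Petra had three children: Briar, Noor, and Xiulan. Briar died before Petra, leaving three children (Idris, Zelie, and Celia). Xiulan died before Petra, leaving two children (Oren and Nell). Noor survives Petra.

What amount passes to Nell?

Jovan takes one-fifth of $6,150,000 = $1,230,000. The remaining $4,920,000 passes to the descendants.
The descendants' portion ($4,920,000) is divided at the children's generation into 3 shares of $1,640,000. Noor takes $1,640,000. The 2 shares of the deceased (Briar and Xiulan) are combined into a pool of $3,280,000.
That pool ($3,280,000) is divided at the grandchildren's generation equally among Idris, Zelie, Celia, Oren, and Nell: $656,000 each.

Nell receives $656,000.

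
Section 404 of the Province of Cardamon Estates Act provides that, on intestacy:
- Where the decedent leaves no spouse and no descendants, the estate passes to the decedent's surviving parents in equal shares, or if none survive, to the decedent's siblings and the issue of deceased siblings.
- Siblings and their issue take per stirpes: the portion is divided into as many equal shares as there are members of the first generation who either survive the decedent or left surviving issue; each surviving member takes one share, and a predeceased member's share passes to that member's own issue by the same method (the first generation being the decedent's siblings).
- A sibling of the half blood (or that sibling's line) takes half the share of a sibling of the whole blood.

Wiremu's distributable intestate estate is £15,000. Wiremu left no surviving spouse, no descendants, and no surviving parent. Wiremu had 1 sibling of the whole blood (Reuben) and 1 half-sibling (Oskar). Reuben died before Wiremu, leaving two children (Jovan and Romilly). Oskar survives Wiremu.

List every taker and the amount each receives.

The entire £15,000 passes to the siblings and their issue.
Counting each half-blood sibling's line as half a unit, there are 3/2 units in £15,000, so one unit is £10,000. Whole-blood lines (Reuben) take £10,000 each; half-blood lines (Oskar) take £5,000 each.
Reuben's share (£10,000) is divided into 2 shares of £5,000: Jovan and Romilly each take £5,000.

Oskar: £5,000; Jovan: £5,000; Romilly: £5,000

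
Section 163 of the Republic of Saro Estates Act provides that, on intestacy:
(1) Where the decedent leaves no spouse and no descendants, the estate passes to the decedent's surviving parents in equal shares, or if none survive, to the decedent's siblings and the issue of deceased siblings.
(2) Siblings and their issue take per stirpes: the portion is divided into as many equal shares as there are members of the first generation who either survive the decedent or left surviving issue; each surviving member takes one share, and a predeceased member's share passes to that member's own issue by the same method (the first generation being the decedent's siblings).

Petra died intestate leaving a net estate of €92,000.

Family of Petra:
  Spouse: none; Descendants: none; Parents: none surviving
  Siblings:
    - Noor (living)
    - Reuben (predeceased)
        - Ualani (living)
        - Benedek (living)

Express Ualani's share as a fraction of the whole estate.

Ualani receives 1/4 of the estate.

The entire €92,000 passes to the siblings and their issue.
That amount (€92,000) is divided into 2 shares of €46,000: Noor takes €46,000; Reuben's €46,000 share passes to Reuben's issue.
Reuben's share (€46,000) is divided into 2 shares of €23,000: Ualani and Benedek each take €23,000.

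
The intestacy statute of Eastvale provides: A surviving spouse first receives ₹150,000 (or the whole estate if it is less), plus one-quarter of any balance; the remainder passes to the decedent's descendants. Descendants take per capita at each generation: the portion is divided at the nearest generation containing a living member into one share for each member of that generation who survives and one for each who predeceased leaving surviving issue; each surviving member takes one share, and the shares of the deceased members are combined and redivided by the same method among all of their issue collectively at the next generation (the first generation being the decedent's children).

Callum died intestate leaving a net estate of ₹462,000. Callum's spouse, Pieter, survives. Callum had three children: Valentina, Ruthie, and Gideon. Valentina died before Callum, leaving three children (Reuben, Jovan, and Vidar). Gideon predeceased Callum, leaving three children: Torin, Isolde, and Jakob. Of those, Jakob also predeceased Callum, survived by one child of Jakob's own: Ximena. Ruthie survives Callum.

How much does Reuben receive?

Reuben receives ₹26,000.

Pieter first takes ₹150,000, leaving a balance of ₹312,000. Pieter then takes one-quarter of the balance (₹78,000), for a total of ₹228,000. The remaining ₹234,000 passes to the descendants.
The descendants' portion (₹234,000) is divided at the children's generation into 3 shares of ₹78,000. Ruthie takes ₹78,000. The 2 shares of the deceased (Valentina and Gideon) are combined into a pool of ₹156,000.
That pool (₹156,000) is divided at the grandchildren's generation into 6 shares of ₹26,000. Reuben, Jovan, Vidar, Torin, and Isolde each take ₹26,000. The remaining share for the deceased Jakob (₹26,000) is carried to the next generation.
That pool (₹26,000) passes entirely to Ximena, the sole taker at the great-grandchildren's generation.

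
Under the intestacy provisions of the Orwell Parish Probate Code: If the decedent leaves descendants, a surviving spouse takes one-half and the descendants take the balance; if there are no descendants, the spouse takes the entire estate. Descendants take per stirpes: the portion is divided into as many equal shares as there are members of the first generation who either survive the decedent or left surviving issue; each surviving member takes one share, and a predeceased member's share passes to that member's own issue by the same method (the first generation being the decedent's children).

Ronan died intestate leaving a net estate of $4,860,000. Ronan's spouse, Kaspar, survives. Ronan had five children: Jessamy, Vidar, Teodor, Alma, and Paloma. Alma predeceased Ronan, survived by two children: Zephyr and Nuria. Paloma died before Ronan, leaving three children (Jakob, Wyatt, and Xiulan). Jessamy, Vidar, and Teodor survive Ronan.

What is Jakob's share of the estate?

Kaspar takes one-half of $4,860,000 = $2,430,000. The remaining $2,430,000 passes to the descendants.
The descendants' portion ($2,430,000) is divided into 5 shares of $486,000: Jessamy, Vidar, and Teodor each take $486,000; Alma's $486,000 share passes to Alma's issue; Paloma's $486,000 share passes to Paloma's issue.
Alma's share ($486,000) is divided into 2 shares of $243,000: Zephyr and Nuria each take $243,000.
Paloma's share ($486,000) is divided into 3 shares of $162,000: Jakob, Wyatt, and Xiulan each take $162,000.

Jakob receives $162,000.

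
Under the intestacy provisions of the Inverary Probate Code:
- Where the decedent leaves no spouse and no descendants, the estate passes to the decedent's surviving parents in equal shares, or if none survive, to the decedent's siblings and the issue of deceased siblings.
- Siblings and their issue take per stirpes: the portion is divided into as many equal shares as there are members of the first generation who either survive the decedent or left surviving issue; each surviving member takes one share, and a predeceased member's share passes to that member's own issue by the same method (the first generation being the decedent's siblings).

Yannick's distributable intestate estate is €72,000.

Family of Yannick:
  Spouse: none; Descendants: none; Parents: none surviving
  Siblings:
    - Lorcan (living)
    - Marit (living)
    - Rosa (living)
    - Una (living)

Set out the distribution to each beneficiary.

Lorcan: €18,000; Marit: €18,000; Rosa: €18,000; Una: €18,000

The entire €72,000 passes to the siblings and their issue.
That amount (€72,000) is divided into 4 shares of €18,000: Lorcan, Marit, Rosa, and Una each take €18,000.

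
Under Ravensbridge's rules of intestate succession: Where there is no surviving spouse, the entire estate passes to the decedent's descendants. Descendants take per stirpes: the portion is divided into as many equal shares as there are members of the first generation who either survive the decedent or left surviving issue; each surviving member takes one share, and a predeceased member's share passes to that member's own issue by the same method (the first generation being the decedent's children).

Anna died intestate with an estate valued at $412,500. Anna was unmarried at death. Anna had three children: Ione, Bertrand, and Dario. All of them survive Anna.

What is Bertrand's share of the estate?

The entire $412,500 passes to the descendants.
That amount ($412,500) is divided into 3 shares of $137,500: Ione, Bertrand, and Dario each take $137,500.

Bertrand receives $137,500.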